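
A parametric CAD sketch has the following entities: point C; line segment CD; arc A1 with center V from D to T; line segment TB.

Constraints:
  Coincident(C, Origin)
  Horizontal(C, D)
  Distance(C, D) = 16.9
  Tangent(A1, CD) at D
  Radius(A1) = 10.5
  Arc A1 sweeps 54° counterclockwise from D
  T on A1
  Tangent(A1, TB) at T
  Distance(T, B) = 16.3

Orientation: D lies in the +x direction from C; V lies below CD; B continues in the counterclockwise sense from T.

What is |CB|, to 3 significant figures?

17.6

C is at the origin; CD is horizontal with |CD| = 16.9 and D on the +x side, so D = (16.9, 0.00). Since A1 is tangent to CD there, VD ⟂ CD, so V = D + (0, -10.5) = (16.9, -10.5). On A1, D sits at bearing 90° from V; a 54° counterclockwise sweep puts T at bearing 144°, so T = V + 10.5·(cos 144°, sin 144°) = (8.41, -4.33). A1 meets TB tangentially, so VT is at right angles to TB, so TB runs along (−sin 144°, cos 144°); with |TB| = 16.3, B = (-1.18, -17.5). Then |CB| = |B − C| = 17.6.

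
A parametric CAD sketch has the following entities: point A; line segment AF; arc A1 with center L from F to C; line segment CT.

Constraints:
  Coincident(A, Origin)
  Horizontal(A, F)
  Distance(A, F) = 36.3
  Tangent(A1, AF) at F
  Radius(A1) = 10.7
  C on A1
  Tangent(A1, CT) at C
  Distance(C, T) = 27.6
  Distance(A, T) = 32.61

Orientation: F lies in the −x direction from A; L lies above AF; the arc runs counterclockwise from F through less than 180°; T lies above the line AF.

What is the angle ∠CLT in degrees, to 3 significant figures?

68.8°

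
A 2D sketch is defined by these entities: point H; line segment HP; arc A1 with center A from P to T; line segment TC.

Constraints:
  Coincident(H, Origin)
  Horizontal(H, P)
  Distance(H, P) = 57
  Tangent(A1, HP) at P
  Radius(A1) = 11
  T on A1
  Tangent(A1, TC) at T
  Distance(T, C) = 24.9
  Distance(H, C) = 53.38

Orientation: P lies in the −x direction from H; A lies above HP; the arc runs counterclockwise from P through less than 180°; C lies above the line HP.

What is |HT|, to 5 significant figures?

47.052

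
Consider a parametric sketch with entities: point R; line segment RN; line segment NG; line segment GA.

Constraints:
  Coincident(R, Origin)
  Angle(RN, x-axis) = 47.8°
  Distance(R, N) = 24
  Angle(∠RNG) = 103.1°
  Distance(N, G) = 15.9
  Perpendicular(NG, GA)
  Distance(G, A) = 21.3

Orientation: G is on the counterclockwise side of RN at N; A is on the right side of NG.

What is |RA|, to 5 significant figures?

49.510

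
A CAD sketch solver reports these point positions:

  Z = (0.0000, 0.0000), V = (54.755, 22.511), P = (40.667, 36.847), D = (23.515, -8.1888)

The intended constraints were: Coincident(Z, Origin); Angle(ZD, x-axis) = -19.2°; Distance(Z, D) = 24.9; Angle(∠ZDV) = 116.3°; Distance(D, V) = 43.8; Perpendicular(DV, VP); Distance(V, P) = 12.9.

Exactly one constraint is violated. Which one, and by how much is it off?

Distance(V, P) = 12.9 — off by 7.20.

Z = (0.00, 0.00) ✓; ZD at -19.20° ✓; |ZD| = 24.90 ✓; ∠ZDV = 116.3° ✓; |DV| = 43.80 ✓; ∠(DV, VP) = 90.00° ✓; |VP| = 20.10 ✗.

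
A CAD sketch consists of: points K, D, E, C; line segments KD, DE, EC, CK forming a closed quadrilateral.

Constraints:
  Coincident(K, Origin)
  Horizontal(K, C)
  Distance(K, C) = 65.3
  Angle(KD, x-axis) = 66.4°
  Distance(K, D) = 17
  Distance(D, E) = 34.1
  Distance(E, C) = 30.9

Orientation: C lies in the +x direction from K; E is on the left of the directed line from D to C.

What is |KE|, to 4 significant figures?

44.87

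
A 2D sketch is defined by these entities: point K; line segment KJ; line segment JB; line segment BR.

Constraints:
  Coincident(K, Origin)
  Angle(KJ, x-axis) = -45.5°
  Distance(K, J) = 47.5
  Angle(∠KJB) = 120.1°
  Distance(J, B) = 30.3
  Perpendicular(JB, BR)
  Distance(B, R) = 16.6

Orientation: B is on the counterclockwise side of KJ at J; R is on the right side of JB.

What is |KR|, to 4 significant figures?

79.11

K is at the origin; KJ runs at -45.5° with length 47.5, so J = 47.5·(cos -45.5°, sin -45.5°) = (33.29, -33.88). ∠KJB = 120.1°, so JB runs at -45.5° + (180° − 120.1°) = 14.40° from the x-axis; with |JB| = 30.3, B = J + 30.3·(cos 14.40°, sin 14.40°) = (62.64, -26.34). JB ⟂ BR; with |BR| = 16.6 on the right of JB, R = B + 16.6·(0.2487, -0.9686) = (66.77, -42.42). Then |KR| = |R − K| = 79.11.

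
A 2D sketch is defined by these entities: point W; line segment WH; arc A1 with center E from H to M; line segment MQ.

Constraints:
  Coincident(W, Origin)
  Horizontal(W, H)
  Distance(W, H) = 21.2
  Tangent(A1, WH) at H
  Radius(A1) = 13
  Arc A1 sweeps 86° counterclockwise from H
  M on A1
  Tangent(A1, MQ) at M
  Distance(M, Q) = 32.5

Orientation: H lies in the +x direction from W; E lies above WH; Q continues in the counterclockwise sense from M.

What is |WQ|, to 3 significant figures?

57.5

W is at the origin; WH is horizontal with |WH| = 21.2 and H on the +x side, so H = (21.2, 0.00). The tangent condition forces EH to be normal to WH, so E = H + (0, 13) = (21.2, 13.0). On A1, H sits at bearing -90° from E; an 86° counterclockwise sweep puts M at bearing -4°, so M = E + 13.0·(cos -4°, sin -4°) = (34.2, 12.1). Tangency of A1 to MQ means the radius EM is perpendicular to MQ, so MQ runs along (−sin -4°, cos -4°); with |MQ| = 32.5, Q = (36.4, 44.5). Then |WQ| = |Q − W| = 57.5.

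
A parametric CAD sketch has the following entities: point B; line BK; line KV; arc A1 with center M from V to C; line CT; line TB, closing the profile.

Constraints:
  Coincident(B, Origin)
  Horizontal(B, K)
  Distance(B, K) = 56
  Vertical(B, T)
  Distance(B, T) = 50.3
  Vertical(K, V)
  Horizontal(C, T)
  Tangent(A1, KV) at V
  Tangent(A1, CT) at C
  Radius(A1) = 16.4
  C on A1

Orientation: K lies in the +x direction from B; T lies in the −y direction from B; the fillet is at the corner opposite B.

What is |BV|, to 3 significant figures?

65.5

B is at the origin; BK is horizontal with |BK| = 56.0 and K on the +x side, so K = (56.0, 0.00). BT is vertical with |BT| = 50.3 and T on the −y side, so T = (0.00, -50.3). The virtual corner opposite B is at (56.0, -50.3). The tangent condition forces MV to be normal to KV and A1 meets CT tangentially, so MC is at right angles to CT, with radius 16.4, so the center M sits 16.4 in from both sides at M = (39.6, -33.9). That places the tangent points at V = (56.0, -33.9) on KV and C = (39.6, -50.3) on CT. Then |BV| = |V − B| = 65.5.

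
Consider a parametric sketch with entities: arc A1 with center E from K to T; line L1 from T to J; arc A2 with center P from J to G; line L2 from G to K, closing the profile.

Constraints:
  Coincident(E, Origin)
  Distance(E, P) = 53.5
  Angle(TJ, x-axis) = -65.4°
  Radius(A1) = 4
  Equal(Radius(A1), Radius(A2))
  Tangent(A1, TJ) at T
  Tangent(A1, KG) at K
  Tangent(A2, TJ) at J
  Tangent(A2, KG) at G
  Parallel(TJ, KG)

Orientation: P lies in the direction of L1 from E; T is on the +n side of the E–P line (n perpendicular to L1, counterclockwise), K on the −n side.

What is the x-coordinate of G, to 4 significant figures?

18.63

The slot axis is L1's direction at -65.4°, so u = (cos -65.4°, sin -65.4°) = (0.4163, -0.9092) and n = (−sin -65.4°, cos -65.4°) = (0.9092, 0.4163). E is at the origin and P lies 53.5 along u from E, so P = 53.5·u = (22.27, -48.64). Tangency of A1 to both parallel lines with radius 4.0 puts T and K at E ± 4.0·n: T = (3.637, 1.665), K = (-3.637, -1.665). Equal radii place J and G the same way about P: J = P + 4.0·n = (25.91, -46.98), G = P − 4.0·n = (18.63, -50.31). So G.x = 18.63.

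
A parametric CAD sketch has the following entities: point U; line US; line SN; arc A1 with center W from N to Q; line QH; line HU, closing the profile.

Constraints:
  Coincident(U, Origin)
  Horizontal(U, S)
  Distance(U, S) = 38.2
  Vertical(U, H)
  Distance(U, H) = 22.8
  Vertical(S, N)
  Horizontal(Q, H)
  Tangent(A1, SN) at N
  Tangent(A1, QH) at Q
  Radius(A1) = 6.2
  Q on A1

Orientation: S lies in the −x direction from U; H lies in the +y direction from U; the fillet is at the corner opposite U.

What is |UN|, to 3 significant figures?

41.7

The virtual corner opposite U is at (-38.2, 22.8). A1 meets SN tangentially, so WN is at right angles to SN and since A1 is tangent to QH there, WQ ⟂ QH, with radius 6.2, so the center W sits 6.2 in from both sides at W = (-32.0, 16.6). That places the tangent points at N = (-38.2, 16.6) on SN and Q = (-32.0, 22.8) on QH. Then |UN| = |N − U| = 41.7.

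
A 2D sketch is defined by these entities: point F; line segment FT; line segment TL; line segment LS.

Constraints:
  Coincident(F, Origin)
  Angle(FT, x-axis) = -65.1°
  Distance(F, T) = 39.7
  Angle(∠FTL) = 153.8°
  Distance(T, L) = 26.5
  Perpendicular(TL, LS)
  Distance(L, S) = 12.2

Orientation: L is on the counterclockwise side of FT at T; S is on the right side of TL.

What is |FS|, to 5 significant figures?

68.868

F is at the origin; FT runs at -65.1° with length 39.7, so T = 39.7·(cos -65.1°, sin -65.1°) = (16.715, -36.010). ∠FTL = 153.8°, so TL runs at -65.1° + (180° − 153.8°) = -38.900° from the x-axis; with |TL| = 26.5, L = T + 26.5·(cos -38.900°, sin -38.900°) = (37.339, -52.651). TL is perpendicular to LS; with |LS| = 12.2 on the right of TL, S = L + 12.2·(-0.62796, -0.77824) = (29.677, -62.145). Then |FS| = |S − F| = 68.868.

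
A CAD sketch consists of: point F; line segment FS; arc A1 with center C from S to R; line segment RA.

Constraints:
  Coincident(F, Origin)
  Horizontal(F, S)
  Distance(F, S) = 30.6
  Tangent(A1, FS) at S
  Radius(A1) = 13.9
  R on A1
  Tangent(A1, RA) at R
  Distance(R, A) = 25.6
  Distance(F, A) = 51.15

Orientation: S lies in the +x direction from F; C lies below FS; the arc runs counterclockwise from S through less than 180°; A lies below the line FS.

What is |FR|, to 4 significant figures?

26.30

Checks: ∠(CS, SF) = 90.00° ✓; |CS| = 13.90 ✓; |CR| = 13.90 ✓; ∠(CR, RA) = 90.00° ✓; |RA| = 25.60 ✓; |FA| = 51.15 ✓.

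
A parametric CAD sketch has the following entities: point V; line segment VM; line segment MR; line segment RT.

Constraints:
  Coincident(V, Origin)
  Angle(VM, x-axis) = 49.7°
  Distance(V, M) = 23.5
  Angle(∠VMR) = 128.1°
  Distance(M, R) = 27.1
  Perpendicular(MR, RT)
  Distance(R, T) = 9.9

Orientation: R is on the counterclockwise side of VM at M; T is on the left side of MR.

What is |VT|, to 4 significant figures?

42.48

V is at the origin; VM runs at 49.7° with length 23.5, so M = 23.5·(cos 49.7°, sin 49.7°) = (15.20, 17.92). ∠VMR = 128.1°, so MR runs at 49.7° + (180° − 128.1°) = 101.6° from the x-axis; with |MR| = 27.1, R = M + 27.1·(cos 101.6°, sin 101.6°) = (9.750, 44.47). MR is perpendicular to RT; with |RT| = 9.9 on the left of MR, T = R + 9.9·(-0.9796, -0.2011) = (0.05255, 42.48). Then |VT| = |T − V| = 42.48.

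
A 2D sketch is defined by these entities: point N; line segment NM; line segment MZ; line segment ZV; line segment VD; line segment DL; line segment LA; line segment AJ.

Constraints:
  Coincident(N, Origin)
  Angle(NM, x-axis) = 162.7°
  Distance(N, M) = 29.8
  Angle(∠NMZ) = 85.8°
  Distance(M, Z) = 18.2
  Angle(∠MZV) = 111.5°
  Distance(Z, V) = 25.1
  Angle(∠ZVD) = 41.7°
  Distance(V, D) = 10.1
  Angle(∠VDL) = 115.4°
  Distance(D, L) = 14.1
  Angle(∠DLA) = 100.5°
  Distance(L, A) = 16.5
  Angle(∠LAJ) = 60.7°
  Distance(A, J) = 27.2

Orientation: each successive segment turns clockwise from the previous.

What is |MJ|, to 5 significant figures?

37.680

N is at the origin; NM runs at 162.7° with length 29.8, so M = (-28.452, 8.8618). ∠NMZ = 85.8° gives MZ at 68.500° from the x-axis; with |MZ| = 18.2, Z = (-21.782, 25.795). ∠MZV = 111.5° gives ZV at 0.0000° from the x-axis; with |ZV| = 25.1, V = (3.3185, 25.795). ∠ZVD = 41.7° gives VD at -138.30° from the x-axis; with |VD| = 10.1, D = (-4.2226, 19.077). ∠VDL = 115.4° gives DL at 157.10° from the x-axis; with |DL| = 14.1, L = (-17.211, 24.563). ∠DLA = 100.5° gives LA at 77.600° from the x-axis; with |LA| = 16.5, A = (-13.668, 40.678). ∠LAJ = 60.7° gives AJ at -41.700° from the x-axis; with |AJ| = 27.2, J = (6.6404, 22.584). Then |MJ| = |J − M| = 37.680.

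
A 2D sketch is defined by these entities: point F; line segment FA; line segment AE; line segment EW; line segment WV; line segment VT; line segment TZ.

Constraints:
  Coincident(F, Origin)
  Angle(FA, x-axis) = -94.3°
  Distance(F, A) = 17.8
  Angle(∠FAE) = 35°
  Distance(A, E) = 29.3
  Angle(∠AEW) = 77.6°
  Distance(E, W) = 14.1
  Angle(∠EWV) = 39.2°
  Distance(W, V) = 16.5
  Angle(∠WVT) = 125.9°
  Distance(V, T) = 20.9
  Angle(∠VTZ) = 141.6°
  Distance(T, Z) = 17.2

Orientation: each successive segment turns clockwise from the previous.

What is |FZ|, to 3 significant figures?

47.2

F is at the origin; FA runs at -94.3° with length 17.8, so A = (-1.33, -17.7). ∠FAE = 35.0° gives AE at 121° from the x-axis; with |AE| = 29.3, E = (-16.3, 7.44). ∠AEW = 77.6° gives EW at 18.3° from the x-axis; with |EW| = 14.1, W = (-2.91, 11.9). ∠EWV = 39.2° gives WV at -123° from the x-axis; with |WV| = 16.5, V = (-11.8, -2.04). ∠WVT = 125.9° gives VT at -177° from the x-axis; with |VT| = 20.9, T = (-32.6, -3.28). ∠VTZ = 141.6° gives TZ at 145° from the x-axis; with |TZ| = 17.2, Z = (-46.7, 6.58). Then |FZ| = |Z − F| = 47.2.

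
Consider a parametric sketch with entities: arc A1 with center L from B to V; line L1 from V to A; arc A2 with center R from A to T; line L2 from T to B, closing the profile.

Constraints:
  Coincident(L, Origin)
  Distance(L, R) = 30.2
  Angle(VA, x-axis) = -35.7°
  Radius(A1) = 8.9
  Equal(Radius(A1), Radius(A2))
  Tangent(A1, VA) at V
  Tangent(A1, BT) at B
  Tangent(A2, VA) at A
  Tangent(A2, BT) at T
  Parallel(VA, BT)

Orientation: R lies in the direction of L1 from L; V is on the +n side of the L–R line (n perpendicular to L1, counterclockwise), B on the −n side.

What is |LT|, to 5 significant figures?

31.484

Tangency of A1 to both parallel lines with radius 8.9 puts V and B at L ± 8.9·n: V = (5.1935, 7.2275), B = (-5.1935, -7.2275). Equal radii place A and T the same way about R: A = R + 8.9·n = (29.718, -10.395), T = R − 8.9·n = (19.331, -24.850). Then |LT| = |T − L| = 31.484.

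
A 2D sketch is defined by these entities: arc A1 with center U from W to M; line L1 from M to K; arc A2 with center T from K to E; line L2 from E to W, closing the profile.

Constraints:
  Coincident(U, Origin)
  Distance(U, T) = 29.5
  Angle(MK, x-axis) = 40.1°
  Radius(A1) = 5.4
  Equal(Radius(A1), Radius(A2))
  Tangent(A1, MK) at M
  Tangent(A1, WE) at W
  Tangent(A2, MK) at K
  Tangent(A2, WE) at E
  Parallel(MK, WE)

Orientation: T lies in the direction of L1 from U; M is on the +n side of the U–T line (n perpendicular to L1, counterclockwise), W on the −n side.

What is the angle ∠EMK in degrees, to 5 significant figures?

20.108°

Tangency of A1 to both parallel lines with radius 5.4 puts M and W at U ± 5.4·n: M = (-3.4783, 4.1306), W = (3.4783, -4.1306). Equal radii place K and E the same way about T: K = T + 5.4·n = (19.087, 23.132), E = T − 5.4·n = (26.043, 14.871). Then cos ∠EMK = ME·MK / (|ME||MK|), giving 20.108°.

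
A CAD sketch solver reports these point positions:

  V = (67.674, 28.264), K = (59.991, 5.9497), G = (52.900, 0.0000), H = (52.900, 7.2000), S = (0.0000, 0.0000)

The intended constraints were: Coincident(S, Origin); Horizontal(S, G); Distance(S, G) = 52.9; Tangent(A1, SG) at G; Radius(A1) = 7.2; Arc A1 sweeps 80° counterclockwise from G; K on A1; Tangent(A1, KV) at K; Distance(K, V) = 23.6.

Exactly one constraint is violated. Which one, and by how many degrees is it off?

Tangent(A1, KV) at K — off by 9.00°.

S = (0.00, 0.00) ✓; S.y = 0.00, G.y = 0.00 ✓; |SG| = 52.90 ✓; ∠(HG, GS) = 90.00° ✓; |HG| = 7.200 ✓; bearing(H→K) − bearing(H→G) = 80.00° ✓; |HK| = 7.200 ✓; ∠(HK, KV) = 99.00° ✗; |KV| = 23.60 ✓.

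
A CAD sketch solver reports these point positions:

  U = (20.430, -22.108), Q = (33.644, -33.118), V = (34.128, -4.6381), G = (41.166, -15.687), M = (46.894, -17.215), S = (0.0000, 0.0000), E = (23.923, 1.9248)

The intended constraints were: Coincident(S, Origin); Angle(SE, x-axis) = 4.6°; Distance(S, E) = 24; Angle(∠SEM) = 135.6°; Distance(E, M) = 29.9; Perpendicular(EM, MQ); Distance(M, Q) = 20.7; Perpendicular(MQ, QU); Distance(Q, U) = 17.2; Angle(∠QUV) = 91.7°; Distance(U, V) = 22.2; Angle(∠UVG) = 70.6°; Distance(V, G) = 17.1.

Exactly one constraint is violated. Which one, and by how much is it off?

Distance(V, G) = 17.1 — off by 4.00.

S = (0.00, 0.00) ✓; SE at 4.600° ✓; |SE| = 24.00 ✓; ∠SEM = 135.6° ✓; |EM| = 29.90 ✓; ∠(EM, MQ) = 90.00° ✓; |MQ| = 20.70 ✓; ∠(MQ, QU) = 90.00° ✓; |QU| = 17.20 ✓; ∠QUV = 91.70° ✓; |UV| = 22.20 ✓; ∠UVG = 70.60° ✓; |VG| = 13.10 ✗.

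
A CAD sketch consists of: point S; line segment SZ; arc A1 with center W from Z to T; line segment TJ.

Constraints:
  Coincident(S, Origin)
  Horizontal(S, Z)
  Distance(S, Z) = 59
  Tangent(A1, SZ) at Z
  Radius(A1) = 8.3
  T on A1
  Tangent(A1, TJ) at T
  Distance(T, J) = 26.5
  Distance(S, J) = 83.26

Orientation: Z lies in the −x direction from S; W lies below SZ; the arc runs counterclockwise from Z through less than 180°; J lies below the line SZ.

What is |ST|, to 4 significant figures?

66.57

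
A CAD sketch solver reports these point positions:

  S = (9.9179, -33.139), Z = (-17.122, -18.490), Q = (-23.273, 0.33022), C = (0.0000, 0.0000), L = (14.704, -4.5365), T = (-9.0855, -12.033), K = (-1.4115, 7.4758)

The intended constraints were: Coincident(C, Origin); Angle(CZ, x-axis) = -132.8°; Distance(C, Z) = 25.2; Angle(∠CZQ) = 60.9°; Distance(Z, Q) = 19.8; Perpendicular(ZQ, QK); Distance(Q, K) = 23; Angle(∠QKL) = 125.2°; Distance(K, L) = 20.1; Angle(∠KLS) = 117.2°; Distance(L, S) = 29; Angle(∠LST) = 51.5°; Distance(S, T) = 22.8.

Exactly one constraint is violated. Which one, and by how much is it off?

Distance(S, T) = 22.8 — off by 5.60.

C = (0.00, 0.00) ✓; CZ at -132.8° ✓; |CZ| = 25.20 ✓; ∠CZQ = 60.90° ✓; |ZQ| = 19.80 ✓; ∠(ZQ, QK) = 90.00° ✓; |QK| = 23.00 ✓; ∠QKL = 125.2° ✓; |KL| = 20.10 ✓; ∠KLS = 117.2° ✓; |LS| = 29.00 ✓; ∠LST = 51.50° ✓; |ST| = 28.40 ✗.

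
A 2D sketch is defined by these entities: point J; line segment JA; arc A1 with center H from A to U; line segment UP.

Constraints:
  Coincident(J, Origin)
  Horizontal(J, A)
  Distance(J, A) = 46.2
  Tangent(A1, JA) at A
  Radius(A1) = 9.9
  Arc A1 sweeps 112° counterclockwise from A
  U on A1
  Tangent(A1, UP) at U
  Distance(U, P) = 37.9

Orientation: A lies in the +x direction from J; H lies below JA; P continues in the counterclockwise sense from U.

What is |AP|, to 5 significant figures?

49.007

On A1, A sits at bearing 90° from H; a 112° counterclockwise sweep puts U at bearing 202°, so U = H + 9.9·(cos 202°, sin 202°) = (37.021, -13.609). Tangency of A1 to UP means the radius HU is perpendicular to UP, so UP runs along (−sin 202°, cos 202°); with |UP| = 37.9, P = (51.218, -48.749). Then |AP| = |P − A| = 49.007.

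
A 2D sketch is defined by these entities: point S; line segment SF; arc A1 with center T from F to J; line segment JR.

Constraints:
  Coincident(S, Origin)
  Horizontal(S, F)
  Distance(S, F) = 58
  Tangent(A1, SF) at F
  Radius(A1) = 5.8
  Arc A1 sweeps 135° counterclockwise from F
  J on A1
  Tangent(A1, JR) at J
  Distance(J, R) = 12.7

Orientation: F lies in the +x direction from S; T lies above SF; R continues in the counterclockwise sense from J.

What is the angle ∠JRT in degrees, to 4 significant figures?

24.55°

S is at the origin; SF is horizontal with |SF| = 58.0 and F on the +x side, so F = (58.00, 0.000). A1 meets SF tangentially, so TF is at right angles to SF, so T = F + (0, 5.8) = (58.00, 5.800). On A1, F sits at bearing -90° from T; a 135° counterclockwise sweep puts J at bearing 45°, so J = T + 5.8·(cos 45°, sin 45°) = (62.10, 9.901). The tangent condition forces TJ to be normal to JR, so JR runs along (−sin 45°, cos 45°); with |JR| = 12.7, R = (53.12, 18.88). Then cos ∠JRT = RJ·RT / (|RJ||RT|), giving 24.55°.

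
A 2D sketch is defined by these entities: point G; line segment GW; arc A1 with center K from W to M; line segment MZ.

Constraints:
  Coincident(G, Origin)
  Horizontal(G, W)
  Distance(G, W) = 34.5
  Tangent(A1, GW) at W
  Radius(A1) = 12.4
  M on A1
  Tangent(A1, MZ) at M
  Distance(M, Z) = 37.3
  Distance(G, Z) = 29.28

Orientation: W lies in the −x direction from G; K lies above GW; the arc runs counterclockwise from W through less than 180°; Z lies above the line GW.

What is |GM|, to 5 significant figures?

26.147

G is at the origin; GW is horizontal with |GW| = 34.5 and W on the −x side, so W = (-34.500, 0.0000). Since A1 is tangent to GW there, KW ⟂ GW, so K = W + (0, 12.4) = (-34.500, 12.400). Since KM ⟂ MZ (tangency), |KZ| = √(12.4² + 37.3²) = 39.307 regardless of where M sits on A1. So Z lies on both circle(G, 29.28) and circle(K, 39.307); the above-GW intersection is Z = (1.0063, 29.263). M is the foot of the tangent from Z: M = (-25.919, 3.4491).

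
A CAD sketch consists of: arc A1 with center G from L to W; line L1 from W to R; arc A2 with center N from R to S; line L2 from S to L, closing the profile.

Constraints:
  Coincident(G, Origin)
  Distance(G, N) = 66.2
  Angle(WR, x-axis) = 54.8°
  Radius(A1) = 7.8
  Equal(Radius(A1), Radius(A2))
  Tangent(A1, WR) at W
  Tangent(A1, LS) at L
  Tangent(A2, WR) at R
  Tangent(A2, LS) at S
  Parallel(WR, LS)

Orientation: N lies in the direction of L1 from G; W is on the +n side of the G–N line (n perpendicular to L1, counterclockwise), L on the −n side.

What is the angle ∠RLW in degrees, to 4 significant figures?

76.74°

The slot axis is L1's direction at 54.8°, so u = (cos 54.8°, sin 54.8°) = (0.5764, 0.8171) and n = (−sin 54.8°, cos 54.8°) = (-0.8171, 0.5764). G is at the origin and N lies 66.2 along u from G, so N = 66.2·u = (38.16, 54.09). Tangency of A1 to both parallel lines with radius 7.8 puts W and L at G ± 7.8·n: W = (-6.374, 4.496), L = (6.374, -4.496). Equal radii place R and S the same way about N: R = N + 7.8·n = (31.79, 58.59), S = N − 7.8·n = (44.53, 49.60). Then cos ∠RLW = LR·LW / (|LR||LW|), giving 76.74°.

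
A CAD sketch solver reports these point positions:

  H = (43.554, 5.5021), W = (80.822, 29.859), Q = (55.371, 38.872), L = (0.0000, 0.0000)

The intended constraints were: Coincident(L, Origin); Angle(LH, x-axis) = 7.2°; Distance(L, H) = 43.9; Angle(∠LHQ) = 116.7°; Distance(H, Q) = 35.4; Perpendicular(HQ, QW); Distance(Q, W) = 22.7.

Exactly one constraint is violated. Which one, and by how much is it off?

Distance(Q, W) = 22.7 — off by 4.30.

L = (0.00, 0.00) ✓; LH at 7.200° ✓; |LH| = 43.90 ✓; ∠LHQ = 116.7° ✓; |HQ| = 35.40 ✓; ∠(HQ, QW) = 90.00° ✓; |QW| = 27.00 ✗.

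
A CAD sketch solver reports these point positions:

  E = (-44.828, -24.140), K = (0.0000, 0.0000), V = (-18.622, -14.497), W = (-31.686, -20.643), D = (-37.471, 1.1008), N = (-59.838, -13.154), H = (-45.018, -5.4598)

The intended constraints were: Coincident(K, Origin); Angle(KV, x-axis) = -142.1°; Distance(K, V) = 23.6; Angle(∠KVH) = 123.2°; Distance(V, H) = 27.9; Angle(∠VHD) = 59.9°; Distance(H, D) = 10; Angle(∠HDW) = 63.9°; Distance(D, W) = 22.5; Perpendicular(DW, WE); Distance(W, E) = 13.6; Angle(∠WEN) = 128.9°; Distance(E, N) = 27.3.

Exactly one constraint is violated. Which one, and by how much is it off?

Distance(E, N) = 27.3 — off by 8.70.

K = (0.00, 0.00) ✓; KV at -142.1° ✓; |KV| = 23.60 ✓; ∠KVH = 123.2° ✓; |VH| = 27.90 ✓; ∠VHD = 59.90° ✓; |HD| = 10.00 ✓; ∠HDW = 63.90° ✓; |DW| = 22.50 ✓; ∠(DW, WE) = 90.00° ✓; |WE| = 13.60 ✓; ∠WEN = 128.9° ✓; |EN| = 18.60 ✗.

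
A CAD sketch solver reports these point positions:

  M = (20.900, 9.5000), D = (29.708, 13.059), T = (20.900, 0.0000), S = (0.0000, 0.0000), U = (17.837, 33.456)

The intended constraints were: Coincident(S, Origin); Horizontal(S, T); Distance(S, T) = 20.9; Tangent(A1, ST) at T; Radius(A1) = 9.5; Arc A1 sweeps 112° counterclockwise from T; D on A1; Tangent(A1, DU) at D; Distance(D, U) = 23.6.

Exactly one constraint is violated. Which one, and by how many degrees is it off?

Tangent(A1, DU) at D — off by 8.20°.

S = (0.00, 0.00) ✓; S.y = 0.00, T.y = 0.00 ✓; |ST| = 20.90 ✓; ∠(MT, TS) = 90.00° ✓; |MT| = 9.500 ✓; bearing(M→D) − bearing(M→T) = 112.0° ✓; |MD| = 9.500 ✓; ∠(MD, DU) = 81.80° ✗; |DU| = 23.60 ✓.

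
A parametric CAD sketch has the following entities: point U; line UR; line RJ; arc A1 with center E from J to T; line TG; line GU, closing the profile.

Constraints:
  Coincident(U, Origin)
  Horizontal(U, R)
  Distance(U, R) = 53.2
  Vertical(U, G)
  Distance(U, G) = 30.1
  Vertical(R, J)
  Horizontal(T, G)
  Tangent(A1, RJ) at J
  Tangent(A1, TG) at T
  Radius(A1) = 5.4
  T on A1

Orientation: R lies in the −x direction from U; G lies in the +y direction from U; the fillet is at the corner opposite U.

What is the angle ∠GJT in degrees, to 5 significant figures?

39.204°

U is at the origin; U and R share the same y with |UR| = 53.2 and R on the −x side, so R = (-53.200, 0.0000). U and G share the same x with |UG| = 30.1 and G on the +y side, so G = (0.0000, 30.100). The virtual corner opposite U is at (-53.200, 30.100). Since A1 is tangent to RJ there, EJ ⟂ RJ and A1 meets TG tangentially, so ET is at right angles to TG, with radius 5.4, so the center E sits 5.4 in from both sides at E = (-47.800, 24.700). That places the tangent points at J = (-53.200, 24.700) on RJ and T = (-47.800, 30.100) on TG. Then cos ∠GJT = JG·JT / (|JG||JT|), giving 39.204°.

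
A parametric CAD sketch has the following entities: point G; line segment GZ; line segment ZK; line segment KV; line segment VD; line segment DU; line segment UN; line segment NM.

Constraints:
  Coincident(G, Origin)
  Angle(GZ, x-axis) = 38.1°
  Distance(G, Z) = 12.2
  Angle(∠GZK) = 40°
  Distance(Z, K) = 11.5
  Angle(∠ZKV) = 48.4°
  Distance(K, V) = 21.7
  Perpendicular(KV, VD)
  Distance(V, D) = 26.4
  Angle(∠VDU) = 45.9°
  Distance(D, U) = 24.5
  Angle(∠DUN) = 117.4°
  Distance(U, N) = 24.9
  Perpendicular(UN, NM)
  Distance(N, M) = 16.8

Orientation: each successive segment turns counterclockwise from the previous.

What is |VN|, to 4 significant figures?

17.87

∠VDU = 45.9° gives DU at 173.8° from the x-axis; with |DU| = 24.5, U = (7.924, 10.72). ∠DUN = 117.4° gives UN at -123.6° from the x-axis; with |UN| = 24.9, N = (-5.856, -10.02). Then |VN| = |N − V| = 17.87.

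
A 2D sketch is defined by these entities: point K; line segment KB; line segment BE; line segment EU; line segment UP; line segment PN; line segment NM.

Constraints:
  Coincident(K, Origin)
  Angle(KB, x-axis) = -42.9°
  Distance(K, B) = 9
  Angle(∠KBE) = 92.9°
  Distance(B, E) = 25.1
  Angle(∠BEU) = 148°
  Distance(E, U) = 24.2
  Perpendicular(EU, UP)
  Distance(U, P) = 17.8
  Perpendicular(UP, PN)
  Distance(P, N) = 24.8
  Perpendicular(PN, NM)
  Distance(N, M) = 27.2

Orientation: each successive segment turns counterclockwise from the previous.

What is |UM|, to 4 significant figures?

26.52

K is at the origin; KB runs at -42.9° with length 9.0, so B = (6.593, -6.126). ∠KBE = 92.9° gives BE at 44.20° from the x-axis; with |BE| = 25.1, E = (24.59, 11.37). ∠BEU = 148.0° gives EU at 76.20° from the x-axis; with |EU| = 24.2, U = (30.36, 34.87). EU is perpendicular to UP, so UP runs at 166.2°; with |UP| = 17.8, P = (13.07, 39.12). UP ⟂ PN, so PN runs at -103.8°; with |PN| = 24.8, N = (7.158, 15.04). PN ⟂ NM, so NM runs at -13.80°; with |NM| = 27.2, M = (33.57, 8.547). Then |UM| = |M − U| = 26.52.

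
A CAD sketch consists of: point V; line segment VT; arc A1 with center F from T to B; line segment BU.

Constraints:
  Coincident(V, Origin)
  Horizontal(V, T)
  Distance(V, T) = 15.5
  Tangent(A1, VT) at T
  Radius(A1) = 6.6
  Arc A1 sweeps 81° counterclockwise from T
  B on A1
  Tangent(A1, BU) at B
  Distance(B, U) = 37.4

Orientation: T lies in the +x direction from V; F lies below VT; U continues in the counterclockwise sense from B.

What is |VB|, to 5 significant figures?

10.567

Tangency of A1 to VT means the radius FT is perpendicular to VT, so F = T + (0, -6.6) = (15.500, -6.6000). On A1, T sits at bearing 90° from F; an 81° counterclockwise sweep puts B at bearing 171°, so B = F + 6.6·(cos 171°, sin 171°) = (8.9813, -5.5675). Then |VB| = |B − V| = 10.567.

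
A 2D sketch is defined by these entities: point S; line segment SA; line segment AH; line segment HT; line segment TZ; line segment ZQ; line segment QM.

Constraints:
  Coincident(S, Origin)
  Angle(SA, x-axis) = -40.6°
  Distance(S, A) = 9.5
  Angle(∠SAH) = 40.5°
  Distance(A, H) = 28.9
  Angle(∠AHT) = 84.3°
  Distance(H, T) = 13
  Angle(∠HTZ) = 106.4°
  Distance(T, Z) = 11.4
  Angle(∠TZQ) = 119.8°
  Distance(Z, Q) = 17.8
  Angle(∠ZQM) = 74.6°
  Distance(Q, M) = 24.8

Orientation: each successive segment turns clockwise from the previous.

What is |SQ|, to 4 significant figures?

5.225

∠HTZ = 106.4° gives TZ at 10.60° from the x-axis; with |TZ| = 11.4, Z = (-9.168, 8.899). ∠TZQ = 119.8° gives ZQ at -49.60° from the x-axis; with |ZQ| = 17.8, Q = (2.369, -4.657). Then |SQ| = |Q − S| = 5.225.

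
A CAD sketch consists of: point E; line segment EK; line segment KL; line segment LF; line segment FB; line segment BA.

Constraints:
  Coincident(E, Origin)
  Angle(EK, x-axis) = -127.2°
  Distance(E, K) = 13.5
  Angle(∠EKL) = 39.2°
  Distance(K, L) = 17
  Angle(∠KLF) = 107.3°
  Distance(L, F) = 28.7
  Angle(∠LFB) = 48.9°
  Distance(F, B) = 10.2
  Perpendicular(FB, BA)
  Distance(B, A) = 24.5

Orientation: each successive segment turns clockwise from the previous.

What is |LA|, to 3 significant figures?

9.13

∠LFB = 48.9° gives FB at -112° from the x-axis; with |FB| = 10.2, B = (14.5, 6.25). FB ⟂ BA, so BA runs at 158°; with |BA| = 24.5, A = (-8.20, 15.4). Then |LA| = |A − L| = 9.13.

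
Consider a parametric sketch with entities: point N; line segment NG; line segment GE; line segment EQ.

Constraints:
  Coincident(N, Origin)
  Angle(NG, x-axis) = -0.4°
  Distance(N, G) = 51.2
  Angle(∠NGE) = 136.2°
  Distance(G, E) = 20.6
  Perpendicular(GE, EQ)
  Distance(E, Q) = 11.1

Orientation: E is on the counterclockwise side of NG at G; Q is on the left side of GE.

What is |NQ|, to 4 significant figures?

62.49

∠NGE = 136.2°, so GE runs at -0.4° + (180° − 136.2°) = 43.40° from the x-axis; with |GE| = 20.6, E = G + 20.6·(cos 43.40°, sin 43.40°) = (66.17, 13.80). GE is perpendicular to EQ; with |EQ| = 11.1 on the left of GE, Q = E + 11.1·(-0.6871, 0.7266) = (58.54, 21.86). Then |NQ| = |Q − N| = 62.49.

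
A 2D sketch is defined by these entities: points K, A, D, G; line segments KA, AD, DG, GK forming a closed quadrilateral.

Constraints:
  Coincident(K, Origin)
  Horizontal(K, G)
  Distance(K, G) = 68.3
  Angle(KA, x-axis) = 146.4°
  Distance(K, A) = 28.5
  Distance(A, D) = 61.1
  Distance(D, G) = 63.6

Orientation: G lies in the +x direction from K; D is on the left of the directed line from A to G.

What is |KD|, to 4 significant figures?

56.14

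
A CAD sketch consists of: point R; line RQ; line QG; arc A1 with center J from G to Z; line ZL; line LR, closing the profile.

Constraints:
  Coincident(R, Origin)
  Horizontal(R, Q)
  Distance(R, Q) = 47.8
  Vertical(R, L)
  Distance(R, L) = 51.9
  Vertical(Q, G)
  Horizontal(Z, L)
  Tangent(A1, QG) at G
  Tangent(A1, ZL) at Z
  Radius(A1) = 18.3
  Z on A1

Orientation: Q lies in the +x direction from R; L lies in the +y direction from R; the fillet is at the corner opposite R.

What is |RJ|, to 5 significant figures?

44.713

R is at the origin; R and Q share the same y with |RQ| = 47.8 and Q on the +x side, so Q = (47.800, 0.0000). RL is vertical with |RL| = 51.9 and L on the +y side, so L = (0.0000, 51.900). The virtual corner opposite R is at (47.800, 51.900). The tangent condition forces JG to be normal to QG and since A1 is tangent to ZL there, JZ ⟂ ZL, with radius 18.3, so the center J sits 18.3 in from both sides at J = (29.500, 33.600). Then |RJ| = |J − R| = 44.713.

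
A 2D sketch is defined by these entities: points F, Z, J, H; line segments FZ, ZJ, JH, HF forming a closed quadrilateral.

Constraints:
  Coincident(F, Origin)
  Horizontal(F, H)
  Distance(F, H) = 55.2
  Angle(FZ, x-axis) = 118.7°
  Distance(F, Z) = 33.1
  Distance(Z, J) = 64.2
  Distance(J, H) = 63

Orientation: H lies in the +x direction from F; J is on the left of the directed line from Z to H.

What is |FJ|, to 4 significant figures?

72.86

F is at the origin; FH is horizontal with |FH| = 55.2 and H in +x, so H = (55.2, 0). FZ runs at 118.7° with |FZ| = 33.1, so Z = (-15.90, 29.03). J is determined by |ZJ| = 64.2 and |JH| = 63.0 together: it lies at the intersection of circle(Z, 64.2) and circle(H, 63.0). With |ZH| = 76.80, the foot of the radical line on ZH is 39.39 from Z and the perpendicular offset is √(64.2² − 39.39²) = 50.69. Taking the left-of-ZH solution: J = (39.74, 61.07).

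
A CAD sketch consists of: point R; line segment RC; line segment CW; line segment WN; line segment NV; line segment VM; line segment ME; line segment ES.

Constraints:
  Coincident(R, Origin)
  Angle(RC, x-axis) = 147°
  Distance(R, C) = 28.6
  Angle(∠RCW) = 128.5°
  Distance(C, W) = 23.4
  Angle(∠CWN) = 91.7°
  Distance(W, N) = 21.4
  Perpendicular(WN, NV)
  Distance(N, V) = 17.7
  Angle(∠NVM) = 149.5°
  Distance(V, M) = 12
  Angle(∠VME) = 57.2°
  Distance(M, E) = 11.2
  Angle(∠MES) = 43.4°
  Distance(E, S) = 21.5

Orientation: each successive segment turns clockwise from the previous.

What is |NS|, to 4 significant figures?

26.93

∠VME = 57.2° gives ME at 123.9° from the x-axis; with |ME| = 11.2, E = (-13.77, 22.27). ∠MES = 43.4° gives ES at -12.70° from the x-axis; with |ES| = 21.5, S = (7.202, 17.54). Then |NS| = |S − N| = 26.93.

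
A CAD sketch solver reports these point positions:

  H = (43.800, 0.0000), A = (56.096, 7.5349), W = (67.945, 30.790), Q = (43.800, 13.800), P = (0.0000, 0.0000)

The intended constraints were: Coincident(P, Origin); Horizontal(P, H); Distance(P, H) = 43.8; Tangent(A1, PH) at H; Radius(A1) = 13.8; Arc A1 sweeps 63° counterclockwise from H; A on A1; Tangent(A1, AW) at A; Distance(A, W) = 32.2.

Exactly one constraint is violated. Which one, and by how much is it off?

Distance(A, W) = 32.2 — off by 6.10.

P = (0.00, 0.00) ✓; P.y = 0.00, H.y = 0.00 ✓; |PH| = 43.80 ✓; ∠(QH, HP) = 90.00° ✓; |QH| = 13.80 ✓; bearing(Q→A) − bearing(Q→H) = 63.00° ✓; |QA| = 13.80 ✓; ∠(QA, AW) = 90.00° ✓; |AW| = 26.10 ✗.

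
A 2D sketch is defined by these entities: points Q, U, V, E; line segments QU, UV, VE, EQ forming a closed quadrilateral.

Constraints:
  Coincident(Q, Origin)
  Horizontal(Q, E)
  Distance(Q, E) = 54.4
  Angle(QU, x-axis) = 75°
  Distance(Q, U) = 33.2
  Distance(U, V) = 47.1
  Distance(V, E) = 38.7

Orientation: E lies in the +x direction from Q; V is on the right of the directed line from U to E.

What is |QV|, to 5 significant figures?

23.071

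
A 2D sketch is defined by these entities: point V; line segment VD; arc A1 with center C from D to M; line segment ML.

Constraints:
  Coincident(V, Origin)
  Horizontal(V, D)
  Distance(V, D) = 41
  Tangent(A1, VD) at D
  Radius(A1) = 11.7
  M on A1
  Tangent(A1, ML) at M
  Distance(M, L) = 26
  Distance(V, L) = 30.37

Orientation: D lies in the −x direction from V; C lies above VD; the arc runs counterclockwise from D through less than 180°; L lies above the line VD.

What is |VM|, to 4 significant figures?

31.93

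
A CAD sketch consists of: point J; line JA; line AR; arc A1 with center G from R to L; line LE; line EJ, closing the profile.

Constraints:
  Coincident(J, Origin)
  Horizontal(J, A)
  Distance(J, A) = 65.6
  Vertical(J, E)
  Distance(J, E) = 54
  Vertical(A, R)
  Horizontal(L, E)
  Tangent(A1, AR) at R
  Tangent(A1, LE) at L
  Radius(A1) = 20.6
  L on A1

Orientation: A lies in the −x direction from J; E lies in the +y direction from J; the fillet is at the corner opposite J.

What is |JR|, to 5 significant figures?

73.613

J is at the origin; J and A share the same y with |JA| = 65.6 and A on the −x side, so A = (-65.600, 0.0000). J and E share the same x with |JE| = 54.0 and E on the +y side, so E = (0.0000, 54.000). The virtual corner opposite J is at (-65.600, 54.000). A1 meets AR tangentially, so GR is at right angles to AR and the tangent condition forces GL to be normal to LE, with radius 20.6, so the center G sits 20.6 in from both sides at G = (-45.000, 33.400). That places the tangent points at R = (-65.600, 33.400) on AR and L = (-45.000, 54.000) on LE. Then |JR| = |R − J| = 73.613.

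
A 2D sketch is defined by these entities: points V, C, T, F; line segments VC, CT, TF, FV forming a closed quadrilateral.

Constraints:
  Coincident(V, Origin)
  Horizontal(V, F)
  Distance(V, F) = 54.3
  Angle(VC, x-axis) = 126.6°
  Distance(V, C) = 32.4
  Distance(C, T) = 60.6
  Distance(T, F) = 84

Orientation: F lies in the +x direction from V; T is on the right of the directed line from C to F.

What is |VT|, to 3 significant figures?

41.1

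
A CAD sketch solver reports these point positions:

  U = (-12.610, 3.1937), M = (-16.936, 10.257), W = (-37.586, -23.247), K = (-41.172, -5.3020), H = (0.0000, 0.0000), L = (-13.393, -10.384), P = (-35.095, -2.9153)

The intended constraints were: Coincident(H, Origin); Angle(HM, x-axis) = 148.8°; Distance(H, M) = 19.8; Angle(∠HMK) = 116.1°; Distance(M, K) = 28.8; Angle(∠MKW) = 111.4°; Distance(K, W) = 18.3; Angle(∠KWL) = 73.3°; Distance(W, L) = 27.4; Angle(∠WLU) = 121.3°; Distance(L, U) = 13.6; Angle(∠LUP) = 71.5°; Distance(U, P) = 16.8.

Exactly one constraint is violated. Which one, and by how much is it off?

Distance(U, P) = 16.8 — off by 6.50.

H = (0.00, 0.00) ✓; HM at 148.8° ✓; |HM| = 19.80 ✓; ∠HMK = 116.1° ✓; |MK| = 28.80 ✓; ∠MKW = 111.4° ✓; |KW| = 18.30 ✓; ∠KWL = 73.30° ✓; |WL| = 27.40 ✓; ∠WLU = 121.3° ✓; |LU| = 13.60 ✓; ∠LUP = 71.50° ✓; |UP| = 23.30 ✗.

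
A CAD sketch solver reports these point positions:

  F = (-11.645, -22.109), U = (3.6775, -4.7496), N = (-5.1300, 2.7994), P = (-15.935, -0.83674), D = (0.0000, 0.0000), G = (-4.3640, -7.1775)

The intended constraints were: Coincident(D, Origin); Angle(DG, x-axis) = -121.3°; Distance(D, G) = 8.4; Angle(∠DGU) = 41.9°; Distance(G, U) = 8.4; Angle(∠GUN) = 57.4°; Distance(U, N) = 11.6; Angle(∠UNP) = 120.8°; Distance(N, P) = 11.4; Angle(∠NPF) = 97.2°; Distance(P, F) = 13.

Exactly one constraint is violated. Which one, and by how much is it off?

Distance(P, F) = 13 — off by 8.70.

D = (0.00, 0.00) ✓; DG at -121.3° ✓; |DG| = 8.400 ✓; ∠DGU = 41.90° ✓; |GU| = 8.400 ✓; ∠GUN = 57.40° ✓; |UN| = 11.60 ✓; ∠UNP = 120.8° ✓; |NP| = 11.40 ✓; ∠NPF = 97.20° ✓; |PF| = 21.70 ✗.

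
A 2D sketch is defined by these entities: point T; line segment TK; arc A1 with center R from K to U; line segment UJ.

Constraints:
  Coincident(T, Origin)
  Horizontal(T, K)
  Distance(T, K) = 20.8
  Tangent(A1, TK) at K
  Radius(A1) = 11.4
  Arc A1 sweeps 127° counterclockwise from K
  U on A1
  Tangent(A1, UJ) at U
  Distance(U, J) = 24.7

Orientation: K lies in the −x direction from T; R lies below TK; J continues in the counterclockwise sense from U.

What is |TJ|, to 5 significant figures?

40.856

On A1, K sits at bearing 90° from R; a 127° counterclockwise sweep puts U at bearing 217°, so U = R + 11.4·(cos 217°, sin 217°) = (-29.904, -18.261). A1 meets UJ tangentially, so RU is at right angles to UJ, so UJ runs along (−sin 217°, cos 217°); with |UJ| = 24.7, J = (-15.040, -37.987). Then |TJ| = |J − T| = 40.856.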